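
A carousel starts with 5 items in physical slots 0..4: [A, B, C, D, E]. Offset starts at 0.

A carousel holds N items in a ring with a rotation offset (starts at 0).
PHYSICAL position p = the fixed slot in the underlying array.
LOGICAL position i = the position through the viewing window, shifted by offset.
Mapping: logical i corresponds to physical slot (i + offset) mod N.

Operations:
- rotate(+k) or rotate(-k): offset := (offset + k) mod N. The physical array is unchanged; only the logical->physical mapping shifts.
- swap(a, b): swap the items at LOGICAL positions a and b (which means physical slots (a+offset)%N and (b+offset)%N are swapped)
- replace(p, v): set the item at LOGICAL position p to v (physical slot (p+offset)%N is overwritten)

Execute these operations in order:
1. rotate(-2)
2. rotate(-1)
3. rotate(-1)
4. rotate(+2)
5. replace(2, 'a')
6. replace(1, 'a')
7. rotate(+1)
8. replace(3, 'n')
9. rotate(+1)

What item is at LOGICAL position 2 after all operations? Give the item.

Answer: n

Derivation:
After op 1 (rotate(-2)): offset=3, physical=[A,B,C,D,E], logical=[D,E,A,B,C]
After op 2 (rotate(-1)): offset=2, physical=[A,B,C,D,E], logical=[C,D,E,A,B]
After op 3 (rotate(-1)): offset=1, physical=[A,B,C,D,E], logical=[B,C,D,E,A]
After op 4 (rotate(+2)): offset=3, physical=[A,B,C,D,E], logical=[D,E,A,B,C]
After op 5 (replace(2, 'a')): offset=3, physical=[a,B,C,D,E], logical=[D,E,a,B,C]
After op 6 (replace(1, 'a')): offset=3, physical=[a,B,C,D,a], logical=[D,a,a,B,C]
After op 7 (rotate(+1)): offset=4, physical=[a,B,C,D,a], logical=[a,a,B,C,D]
After op 8 (replace(3, 'n')): offset=4, physical=[a,B,n,D,a], logical=[a,a,B,n,D]
After op 9 (rotate(+1)): offset=0, physical=[a,B,n,D,a], logical=[a,B,n,D,a]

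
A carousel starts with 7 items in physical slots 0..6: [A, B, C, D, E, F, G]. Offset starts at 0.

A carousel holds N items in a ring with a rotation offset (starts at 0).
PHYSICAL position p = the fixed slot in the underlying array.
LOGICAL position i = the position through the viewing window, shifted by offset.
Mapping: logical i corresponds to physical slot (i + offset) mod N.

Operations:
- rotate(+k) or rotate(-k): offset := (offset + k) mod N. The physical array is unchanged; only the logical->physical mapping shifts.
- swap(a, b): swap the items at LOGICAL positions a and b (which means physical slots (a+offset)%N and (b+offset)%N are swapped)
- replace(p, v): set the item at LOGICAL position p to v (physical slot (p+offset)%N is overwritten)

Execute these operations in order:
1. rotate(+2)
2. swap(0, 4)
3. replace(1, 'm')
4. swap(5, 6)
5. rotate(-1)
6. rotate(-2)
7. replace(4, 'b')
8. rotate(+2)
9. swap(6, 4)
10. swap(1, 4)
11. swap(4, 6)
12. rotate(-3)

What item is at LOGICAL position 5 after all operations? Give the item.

Answer: b

Derivation:
After op 1 (rotate(+2)): offset=2, physical=[A,B,C,D,E,F,G], logical=[C,D,E,F,G,A,B]
After op 2 (swap(0, 4)): offset=2, physical=[A,B,G,D,E,F,C], logical=[G,D,E,F,C,A,B]
After op 3 (replace(1, 'm')): offset=2, physical=[A,B,G,m,E,F,C], logical=[G,m,E,F,C,A,B]
After op 4 (swap(5, 6)): offset=2, physical=[B,A,G,m,E,F,C], logical=[G,m,E,F,C,B,A]
After op 5 (rotate(-1)): offset=1, physical=[B,A,G,m,E,F,C], logical=[A,G,m,E,F,C,B]
After op 6 (rotate(-2)): offset=6, physical=[B,A,G,m,E,F,C], logical=[C,B,A,G,m,E,F]
After op 7 (replace(4, 'b')): offset=6, physical=[B,A,G,b,E,F,C], logical=[C,B,A,G,b,E,F]
After op 8 (rotate(+2)): offset=1, physical=[B,A,G,b,E,F,C], logical=[A,G,b,E,F,C,B]
After op 9 (swap(6, 4)): offset=1, physical=[F,A,G,b,E,B,C], logical=[A,G,b,E,B,C,F]
After op 10 (swap(1, 4)): offset=1, physical=[F,A,B,b,E,G,C], logical=[A,B,b,E,G,C,F]
After op 11 (swap(4, 6)): offset=1, physical=[G,A,B,b,E,F,C], logical=[A,B,b,E,F,C,G]
After op 12 (rotate(-3)): offset=5, physical=[G,A,B,b,E,F,C], logical=[F,C,G,A,B,b,E]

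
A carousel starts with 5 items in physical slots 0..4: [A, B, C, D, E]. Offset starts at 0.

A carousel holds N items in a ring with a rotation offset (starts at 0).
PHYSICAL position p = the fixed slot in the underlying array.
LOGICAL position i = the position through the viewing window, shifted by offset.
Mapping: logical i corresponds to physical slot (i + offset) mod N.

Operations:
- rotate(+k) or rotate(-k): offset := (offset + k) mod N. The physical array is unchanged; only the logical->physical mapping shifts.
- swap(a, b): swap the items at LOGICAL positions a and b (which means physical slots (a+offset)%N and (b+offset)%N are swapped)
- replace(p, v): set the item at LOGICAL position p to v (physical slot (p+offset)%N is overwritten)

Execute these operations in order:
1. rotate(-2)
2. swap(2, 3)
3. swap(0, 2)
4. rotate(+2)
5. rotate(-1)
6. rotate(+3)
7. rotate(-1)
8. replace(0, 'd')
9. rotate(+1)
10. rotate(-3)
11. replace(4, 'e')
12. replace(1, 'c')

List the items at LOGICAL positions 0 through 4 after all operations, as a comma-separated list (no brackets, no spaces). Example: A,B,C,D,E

After op 1 (rotate(-2)): offset=3, physical=[A,B,C,D,E], logical=[D,E,A,B,C]
After op 2 (swap(2, 3)): offset=3, physical=[B,A,C,D,E], logical=[D,E,B,A,C]
After op 3 (swap(0, 2)): offset=3, physical=[D,A,C,B,E], logical=[B,E,D,A,C]
After op 4 (rotate(+2)): offset=0, physical=[D,A,C,B,E], logical=[D,A,C,B,E]
After op 5 (rotate(-1)): offset=4, physical=[D,A,C,B,E], logical=[E,D,A,C,B]
After op 6 (rotate(+3)): offset=2, physical=[D,A,C,B,E], logical=[C,B,E,D,A]
After op 7 (rotate(-1)): offset=1, physical=[D,A,C,B,E], logical=[A,C,B,E,D]
After op 8 (replace(0, 'd')): offset=1, physical=[D,d,C,B,E], logical=[d,C,B,E,D]
After op 9 (rotate(+1)): offset=2, physical=[D,d,C,B,E], logical=[C,B,E,D,d]
After op 10 (rotate(-3)): offset=4, physical=[D,d,C,B,E], logical=[E,D,d,C,B]
After op 11 (replace(4, 'e')): offset=4, physical=[D,d,C,e,E], logical=[E,D,d,C,e]
After op 12 (replace(1, 'c')): offset=4, physical=[c,d,C,e,E], logical=[E,c,d,C,e]

Answer: E,c,d,C,e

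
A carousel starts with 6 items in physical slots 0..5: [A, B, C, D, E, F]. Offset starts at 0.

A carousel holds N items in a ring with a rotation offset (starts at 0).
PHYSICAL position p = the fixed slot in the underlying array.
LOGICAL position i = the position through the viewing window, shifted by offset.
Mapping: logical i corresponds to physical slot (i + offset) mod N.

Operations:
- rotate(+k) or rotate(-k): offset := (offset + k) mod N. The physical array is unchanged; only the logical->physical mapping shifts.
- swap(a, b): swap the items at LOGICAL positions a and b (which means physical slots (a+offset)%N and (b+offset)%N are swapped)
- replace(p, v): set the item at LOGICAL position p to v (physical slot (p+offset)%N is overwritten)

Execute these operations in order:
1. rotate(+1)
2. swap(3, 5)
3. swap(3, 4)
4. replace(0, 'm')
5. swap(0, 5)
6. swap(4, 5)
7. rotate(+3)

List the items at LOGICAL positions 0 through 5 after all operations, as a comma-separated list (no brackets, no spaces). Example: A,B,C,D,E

After op 1 (rotate(+1)): offset=1, physical=[A,B,C,D,E,F], logical=[B,C,D,E,F,A]
After op 2 (swap(3, 5)): offset=1, physical=[E,B,C,D,A,F], logical=[B,C,D,A,F,E]
After op 3 (swap(3, 4)): offset=1, physical=[E,B,C,D,F,A], logical=[B,C,D,F,A,E]
After op 4 (replace(0, 'm')): offset=1, physical=[E,m,C,D,F,A], logical=[m,C,D,F,A,E]
After op 5 (swap(0, 5)): offset=1, physical=[m,E,C,D,F,A], logical=[E,C,D,F,A,m]
After op 6 (swap(4, 5)): offset=1, physical=[A,E,C,D,F,m], logical=[E,C,D,F,m,A]
After op 7 (rotate(+3)): offset=4, physical=[A,E,C,D,F,m], logical=[F,m,A,E,C,D]

Answer: F,m,A,E,C,D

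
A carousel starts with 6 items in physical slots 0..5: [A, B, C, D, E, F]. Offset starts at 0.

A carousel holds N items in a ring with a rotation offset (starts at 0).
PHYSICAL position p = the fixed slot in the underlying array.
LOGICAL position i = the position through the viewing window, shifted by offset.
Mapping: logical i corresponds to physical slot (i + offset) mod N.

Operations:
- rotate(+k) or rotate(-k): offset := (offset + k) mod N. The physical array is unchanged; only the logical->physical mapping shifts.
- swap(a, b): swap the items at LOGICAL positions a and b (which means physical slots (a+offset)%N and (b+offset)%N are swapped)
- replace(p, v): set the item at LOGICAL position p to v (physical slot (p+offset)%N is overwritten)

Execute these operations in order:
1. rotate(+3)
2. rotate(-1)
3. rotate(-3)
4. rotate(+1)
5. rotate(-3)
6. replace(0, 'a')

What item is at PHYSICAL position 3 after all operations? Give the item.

After op 1 (rotate(+3)): offset=3, physical=[A,B,C,D,E,F], logical=[D,E,F,A,B,C]
After op 2 (rotate(-1)): offset=2, physical=[A,B,C,D,E,F], logical=[C,D,E,F,A,B]
After op 3 (rotate(-3)): offset=5, physical=[A,B,C,D,E,F], logical=[F,A,B,C,D,E]
After op 4 (rotate(+1)): offset=0, physical=[A,B,C,D,E,F], logical=[A,B,C,D,E,F]
After op 5 (rotate(-3)): offset=3, physical=[A,B,C,D,E,F], logical=[D,E,F,A,B,C]
After op 6 (replace(0, 'a')): offset=3, physical=[A,B,C,a,E,F], logical=[a,E,F,A,B,C]

Answer: a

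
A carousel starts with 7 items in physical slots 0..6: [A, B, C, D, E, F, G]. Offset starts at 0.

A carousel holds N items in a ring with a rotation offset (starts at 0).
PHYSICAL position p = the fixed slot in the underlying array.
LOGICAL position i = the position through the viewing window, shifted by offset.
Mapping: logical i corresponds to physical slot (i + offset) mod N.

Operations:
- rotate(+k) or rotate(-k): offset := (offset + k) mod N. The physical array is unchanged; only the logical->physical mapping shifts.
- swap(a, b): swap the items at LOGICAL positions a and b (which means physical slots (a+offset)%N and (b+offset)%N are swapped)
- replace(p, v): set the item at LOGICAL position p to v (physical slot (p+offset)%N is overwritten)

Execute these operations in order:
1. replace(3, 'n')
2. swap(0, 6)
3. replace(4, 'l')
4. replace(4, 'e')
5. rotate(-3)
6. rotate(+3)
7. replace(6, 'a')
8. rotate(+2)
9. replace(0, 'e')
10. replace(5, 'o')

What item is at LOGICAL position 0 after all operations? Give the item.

After op 1 (replace(3, 'n')): offset=0, physical=[A,B,C,n,E,F,G], logical=[A,B,C,n,E,F,G]
After op 2 (swap(0, 6)): offset=0, physical=[G,B,C,n,E,F,A], logical=[G,B,C,n,E,F,A]
After op 3 (replace(4, 'l')): offset=0, physical=[G,B,C,n,l,F,A], logical=[G,B,C,n,l,F,A]
After op 4 (replace(4, 'e')): offset=0, physical=[G,B,C,n,e,F,A], logical=[G,B,C,n,e,F,A]
After op 5 (rotate(-3)): offset=4, physical=[G,B,C,n,e,F,A], logical=[e,F,A,G,B,C,n]
After op 6 (rotate(+3)): offset=0, physical=[G,B,C,n,e,F,A], logical=[G,B,C,n,e,F,A]
After op 7 (replace(6, 'a')): offset=0, physical=[G,B,C,n,e,F,a], logical=[G,B,C,n,e,F,a]
After op 8 (rotate(+2)): offset=2, physical=[G,B,C,n,e,F,a], logical=[C,n,e,F,a,G,B]
After op 9 (replace(0, 'e')): offset=2, physical=[G,B,e,n,e,F,a], logical=[e,n,e,F,a,G,B]
After op 10 (replace(5, 'o')): offset=2, physical=[o,B,e,n,e,F,a], logical=[e,n,e,F,a,o,B]

Answer: e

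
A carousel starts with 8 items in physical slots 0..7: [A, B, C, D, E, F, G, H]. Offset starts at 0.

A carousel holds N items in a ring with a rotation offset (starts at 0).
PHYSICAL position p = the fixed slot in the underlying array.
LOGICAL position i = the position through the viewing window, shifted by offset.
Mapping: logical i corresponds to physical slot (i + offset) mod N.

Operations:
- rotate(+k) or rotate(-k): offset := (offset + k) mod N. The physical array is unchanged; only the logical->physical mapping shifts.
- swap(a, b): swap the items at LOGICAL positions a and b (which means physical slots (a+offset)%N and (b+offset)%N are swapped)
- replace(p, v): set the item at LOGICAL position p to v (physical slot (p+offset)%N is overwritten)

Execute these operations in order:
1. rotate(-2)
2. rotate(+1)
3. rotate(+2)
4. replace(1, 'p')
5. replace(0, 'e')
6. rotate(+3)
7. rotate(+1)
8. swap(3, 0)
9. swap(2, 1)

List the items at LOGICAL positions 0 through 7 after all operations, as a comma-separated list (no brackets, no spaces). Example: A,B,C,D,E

Answer: A,H,G,F,e,p,D,E

Derivation:
After op 1 (rotate(-2)): offset=6, physical=[A,B,C,D,E,F,G,H], logical=[G,H,A,B,C,D,E,F]
After op 2 (rotate(+1)): offset=7, physical=[A,B,C,D,E,F,G,H], logical=[H,A,B,C,D,E,F,G]
After op 3 (rotate(+2)): offset=1, physical=[A,B,C,D,E,F,G,H], logical=[B,C,D,E,F,G,H,A]
After op 4 (replace(1, 'p')): offset=1, physical=[A,B,p,D,E,F,G,H], logical=[B,p,D,E,F,G,H,A]
After op 5 (replace(0, 'e')): offset=1, physical=[A,e,p,D,E,F,G,H], logical=[e,p,D,E,F,G,H,A]
After op 6 (rotate(+3)): offset=4, physical=[A,e,p,D,E,F,G,H], logical=[E,F,G,H,A,e,p,D]
After op 7 (rotate(+1)): offset=5, physical=[A,e,p,D,E,F,G,H], logical=[F,G,H,A,e,p,D,E]
After op 8 (swap(3, 0)): offset=5, physical=[F,e,p,D,E,A,G,H], logical=[A,G,H,F,e,p,D,E]
After op 9 (swap(2, 1)): offset=5, physical=[F,e,p,D,E,A,H,G], logical=[A,H,G,F,e,p,D,E]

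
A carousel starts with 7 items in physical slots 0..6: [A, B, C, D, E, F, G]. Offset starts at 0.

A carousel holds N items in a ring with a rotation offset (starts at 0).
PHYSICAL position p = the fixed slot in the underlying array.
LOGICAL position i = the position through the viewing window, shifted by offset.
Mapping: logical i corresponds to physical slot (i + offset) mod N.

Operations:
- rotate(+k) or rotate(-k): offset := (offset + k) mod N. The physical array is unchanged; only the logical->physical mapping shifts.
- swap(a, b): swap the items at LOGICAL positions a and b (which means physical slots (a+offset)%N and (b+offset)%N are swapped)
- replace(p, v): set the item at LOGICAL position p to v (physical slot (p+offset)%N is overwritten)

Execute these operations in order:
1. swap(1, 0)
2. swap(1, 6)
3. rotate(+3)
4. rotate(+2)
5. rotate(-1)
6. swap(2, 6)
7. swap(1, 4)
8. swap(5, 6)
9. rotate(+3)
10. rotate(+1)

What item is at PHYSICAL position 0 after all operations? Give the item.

Answer: B

Derivation:
After op 1 (swap(1, 0)): offset=0, physical=[B,A,C,D,E,F,G], logical=[B,A,C,D,E,F,G]
After op 2 (swap(1, 6)): offset=0, physical=[B,G,C,D,E,F,A], logical=[B,G,C,D,E,F,A]
After op 3 (rotate(+3)): offset=3, physical=[B,G,C,D,E,F,A], logical=[D,E,F,A,B,G,C]
After op 4 (rotate(+2)): offset=5, physical=[B,G,C,D,E,F,A], logical=[F,A,B,G,C,D,E]
After op 5 (rotate(-1)): offset=4, physical=[B,G,C,D,E,F,A], logical=[E,F,A,B,G,C,D]
After op 6 (swap(2, 6)): offset=4, physical=[B,G,C,A,E,F,D], logical=[E,F,D,B,G,C,A]
After op 7 (swap(1, 4)): offset=4, physical=[B,F,C,A,E,G,D], logical=[E,G,D,B,F,C,A]
After op 8 (swap(5, 6)): offset=4, physical=[B,F,A,C,E,G,D], logical=[E,G,D,B,F,A,C]
After op 9 (rotate(+3)): offset=0, physical=[B,F,A,C,E,G,D], logical=[B,F,A,C,E,G,D]
After op 10 (rotate(+1)): offset=1, physical=[B,F,A,C,E,G,D], logical=[F,A,C,E,G,D,B]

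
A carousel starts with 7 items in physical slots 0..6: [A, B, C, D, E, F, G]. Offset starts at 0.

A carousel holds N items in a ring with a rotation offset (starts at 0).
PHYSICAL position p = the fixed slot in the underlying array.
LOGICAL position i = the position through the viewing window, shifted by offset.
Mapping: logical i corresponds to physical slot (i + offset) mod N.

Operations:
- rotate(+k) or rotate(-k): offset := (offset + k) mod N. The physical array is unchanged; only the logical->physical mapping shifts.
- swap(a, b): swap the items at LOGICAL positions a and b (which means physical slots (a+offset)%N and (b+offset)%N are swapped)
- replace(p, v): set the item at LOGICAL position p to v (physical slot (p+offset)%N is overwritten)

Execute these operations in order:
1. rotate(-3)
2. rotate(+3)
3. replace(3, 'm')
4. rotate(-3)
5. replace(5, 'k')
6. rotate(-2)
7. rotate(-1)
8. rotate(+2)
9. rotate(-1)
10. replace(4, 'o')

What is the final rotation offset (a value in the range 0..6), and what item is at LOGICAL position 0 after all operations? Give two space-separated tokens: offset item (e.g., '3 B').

After op 1 (rotate(-3)): offset=4, physical=[A,B,C,D,E,F,G], logical=[E,F,G,A,B,C,D]
After op 2 (rotate(+3)): offset=0, physical=[A,B,C,D,E,F,G], logical=[A,B,C,D,E,F,G]
After op 3 (replace(3, 'm')): offset=0, physical=[A,B,C,m,E,F,G], logical=[A,B,C,m,E,F,G]
After op 4 (rotate(-3)): offset=4, physical=[A,B,C,m,E,F,G], logical=[E,F,G,A,B,C,m]
After op 5 (replace(5, 'k')): offset=4, physical=[A,B,k,m,E,F,G], logical=[E,F,G,A,B,k,m]
After op 6 (rotate(-2)): offset=2, physical=[A,B,k,m,E,F,G], logical=[k,m,E,F,G,A,B]
After op 7 (rotate(-1)): offset=1, physical=[A,B,k,m,E,F,G], logical=[B,k,m,E,F,G,A]
After op 8 (rotate(+2)): offset=3, physical=[A,B,k,m,E,F,G], logical=[m,E,F,G,A,B,k]
After op 9 (rotate(-1)): offset=2, physical=[A,B,k,m,E,F,G], logical=[k,m,E,F,G,A,B]
After op 10 (replace(4, 'o')): offset=2, physical=[A,B,k,m,E,F,o], logical=[k,m,E,F,o,A,B]

Answer: 2 k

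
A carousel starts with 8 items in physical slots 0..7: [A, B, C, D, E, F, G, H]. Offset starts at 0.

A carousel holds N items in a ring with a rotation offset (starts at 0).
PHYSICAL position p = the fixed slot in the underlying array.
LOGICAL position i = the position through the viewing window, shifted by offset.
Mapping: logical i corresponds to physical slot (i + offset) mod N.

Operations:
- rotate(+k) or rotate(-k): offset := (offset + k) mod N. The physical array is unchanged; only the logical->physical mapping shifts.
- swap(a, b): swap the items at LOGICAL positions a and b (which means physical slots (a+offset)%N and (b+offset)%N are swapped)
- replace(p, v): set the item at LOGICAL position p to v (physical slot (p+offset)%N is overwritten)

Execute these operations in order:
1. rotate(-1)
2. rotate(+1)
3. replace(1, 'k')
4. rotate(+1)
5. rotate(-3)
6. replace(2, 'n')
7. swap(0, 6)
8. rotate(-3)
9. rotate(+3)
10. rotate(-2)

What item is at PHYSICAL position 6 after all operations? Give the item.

Answer: E

Derivation:
After op 1 (rotate(-1)): offset=7, physical=[A,B,C,D,E,F,G,H], logical=[H,A,B,C,D,E,F,G]
After op 2 (rotate(+1)): offset=0, physical=[A,B,C,D,E,F,G,H], logical=[A,B,C,D,E,F,G,H]
After op 3 (replace(1, 'k')): offset=0, physical=[A,k,C,D,E,F,G,H], logical=[A,k,C,D,E,F,G,H]
After op 4 (rotate(+1)): offset=1, physical=[A,k,C,D,E,F,G,H], logical=[k,C,D,E,F,G,H,A]
After op 5 (rotate(-3)): offset=6, physical=[A,k,C,D,E,F,G,H], logical=[G,H,A,k,C,D,E,F]
After op 6 (replace(2, 'n')): offset=6, physical=[n,k,C,D,E,F,G,H], logical=[G,H,n,k,C,D,E,F]
After op 7 (swap(0, 6)): offset=6, physical=[n,k,C,D,G,F,E,H], logical=[E,H,n,k,C,D,G,F]
After op 8 (rotate(-3)): offset=3, physical=[n,k,C,D,G,F,E,H], logical=[D,G,F,E,H,n,k,C]
After op 9 (rotate(+3)): offset=6, physical=[n,k,C,D,G,F,E,H], logical=[E,H,n,k,C,D,G,F]
After op 10 (rotate(-2)): offset=4, physical=[n,k,C,D,G,F,E,H], logical=[G,F,E,H,n,k,C,D]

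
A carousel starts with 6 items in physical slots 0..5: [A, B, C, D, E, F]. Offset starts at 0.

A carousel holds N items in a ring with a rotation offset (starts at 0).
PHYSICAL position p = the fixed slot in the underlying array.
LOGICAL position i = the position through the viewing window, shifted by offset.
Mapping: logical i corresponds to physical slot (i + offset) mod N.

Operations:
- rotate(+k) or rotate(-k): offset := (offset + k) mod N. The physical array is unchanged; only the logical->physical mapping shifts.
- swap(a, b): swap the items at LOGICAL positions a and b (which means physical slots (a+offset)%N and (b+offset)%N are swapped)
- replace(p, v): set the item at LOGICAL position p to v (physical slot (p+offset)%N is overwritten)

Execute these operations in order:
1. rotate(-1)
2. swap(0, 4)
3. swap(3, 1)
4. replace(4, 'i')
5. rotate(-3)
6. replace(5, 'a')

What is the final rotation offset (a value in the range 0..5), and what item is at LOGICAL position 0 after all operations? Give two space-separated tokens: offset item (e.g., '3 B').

After op 1 (rotate(-1)): offset=5, physical=[A,B,C,D,E,F], logical=[F,A,B,C,D,E]
After op 2 (swap(0, 4)): offset=5, physical=[A,B,C,F,E,D], logical=[D,A,B,C,F,E]
After op 3 (swap(3, 1)): offset=5, physical=[C,B,A,F,E,D], logical=[D,C,B,A,F,E]
After op 4 (replace(4, 'i')): offset=5, physical=[C,B,A,i,E,D], logical=[D,C,B,A,i,E]
After op 5 (rotate(-3)): offset=2, physical=[C,B,A,i,E,D], logical=[A,i,E,D,C,B]
After op 6 (replace(5, 'a')): offset=2, physical=[C,a,A,i,E,D], logical=[A,i,E,D,C,a]

Answer: 2 A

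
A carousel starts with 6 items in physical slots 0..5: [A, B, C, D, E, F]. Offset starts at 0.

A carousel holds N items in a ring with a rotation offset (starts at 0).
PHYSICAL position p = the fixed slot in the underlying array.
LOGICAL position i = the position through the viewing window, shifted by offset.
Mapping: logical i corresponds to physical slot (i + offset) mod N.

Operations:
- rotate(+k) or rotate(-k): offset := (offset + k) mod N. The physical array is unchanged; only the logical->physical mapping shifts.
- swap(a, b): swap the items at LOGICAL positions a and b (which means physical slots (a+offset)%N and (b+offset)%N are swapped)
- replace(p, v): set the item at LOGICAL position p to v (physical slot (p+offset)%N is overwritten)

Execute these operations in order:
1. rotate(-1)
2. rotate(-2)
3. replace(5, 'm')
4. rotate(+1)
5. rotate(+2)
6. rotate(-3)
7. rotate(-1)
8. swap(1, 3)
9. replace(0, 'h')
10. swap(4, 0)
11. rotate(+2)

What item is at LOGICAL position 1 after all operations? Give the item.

Answer: D

Derivation:
After op 1 (rotate(-1)): offset=5, physical=[A,B,C,D,E,F], logical=[F,A,B,C,D,E]
After op 2 (rotate(-2)): offset=3, physical=[A,B,C,D,E,F], logical=[D,E,F,A,B,C]
After op 3 (replace(5, 'm')): offset=3, physical=[A,B,m,D,E,F], logical=[D,E,F,A,B,m]
After op 4 (rotate(+1)): offset=4, physical=[A,B,m,D,E,F], logical=[E,F,A,B,m,D]
After op 5 (rotate(+2)): offset=0, physical=[A,B,m,D,E,F], logical=[A,B,m,D,E,F]
After op 6 (rotate(-3)): offset=3, physical=[A,B,m,D,E,F], logical=[D,E,F,A,B,m]
After op 7 (rotate(-1)): offset=2, physical=[A,B,m,D,E,F], logical=[m,D,E,F,A,B]
After op 8 (swap(1, 3)): offset=2, physical=[A,B,m,F,E,D], logical=[m,F,E,D,A,B]
After op 9 (replace(0, 'h')): offset=2, physical=[A,B,h,F,E,D], logical=[h,F,E,D,A,B]
After op 10 (swap(4, 0)): offset=2, physical=[h,B,A,F,E,D], logical=[A,F,E,D,h,B]
After op 11 (rotate(+2)): offset=4, physical=[h,B,A,F,E,D], logical=[E,D,h,B,A,F]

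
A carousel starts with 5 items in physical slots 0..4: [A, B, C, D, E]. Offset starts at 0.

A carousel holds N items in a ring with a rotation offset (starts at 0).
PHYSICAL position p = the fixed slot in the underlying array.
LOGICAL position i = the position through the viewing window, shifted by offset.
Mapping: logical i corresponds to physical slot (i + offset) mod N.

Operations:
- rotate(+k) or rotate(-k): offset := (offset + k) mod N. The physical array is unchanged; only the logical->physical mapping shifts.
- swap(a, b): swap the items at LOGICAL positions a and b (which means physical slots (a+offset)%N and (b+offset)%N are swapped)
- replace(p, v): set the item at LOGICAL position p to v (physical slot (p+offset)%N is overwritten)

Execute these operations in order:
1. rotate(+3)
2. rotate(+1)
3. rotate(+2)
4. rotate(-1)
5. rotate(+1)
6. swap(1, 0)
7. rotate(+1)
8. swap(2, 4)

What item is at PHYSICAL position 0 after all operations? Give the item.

Answer: A

Derivation:
After op 1 (rotate(+3)): offset=3, physical=[A,B,C,D,E], logical=[D,E,A,B,C]
After op 2 (rotate(+1)): offset=4, physical=[A,B,C,D,E], logical=[E,A,B,C,D]
After op 3 (rotate(+2)): offset=1, physical=[A,B,C,D,E], logical=[B,C,D,E,A]
After op 4 (rotate(-1)): offset=0, physical=[A,B,C,D,E], logical=[A,B,C,D,E]
After op 5 (rotate(+1)): offset=1, physical=[A,B,C,D,E], logical=[B,C,D,E,A]
After op 6 (swap(1, 0)): offset=1, physical=[A,C,B,D,E], logical=[C,B,D,E,A]
After op 7 (rotate(+1)): offset=2, physical=[A,C,B,D,E], logical=[B,D,E,A,C]
After op 8 (swap(2, 4)): offset=2, physical=[A,E,B,D,C], logical=[B,D,C,A,E]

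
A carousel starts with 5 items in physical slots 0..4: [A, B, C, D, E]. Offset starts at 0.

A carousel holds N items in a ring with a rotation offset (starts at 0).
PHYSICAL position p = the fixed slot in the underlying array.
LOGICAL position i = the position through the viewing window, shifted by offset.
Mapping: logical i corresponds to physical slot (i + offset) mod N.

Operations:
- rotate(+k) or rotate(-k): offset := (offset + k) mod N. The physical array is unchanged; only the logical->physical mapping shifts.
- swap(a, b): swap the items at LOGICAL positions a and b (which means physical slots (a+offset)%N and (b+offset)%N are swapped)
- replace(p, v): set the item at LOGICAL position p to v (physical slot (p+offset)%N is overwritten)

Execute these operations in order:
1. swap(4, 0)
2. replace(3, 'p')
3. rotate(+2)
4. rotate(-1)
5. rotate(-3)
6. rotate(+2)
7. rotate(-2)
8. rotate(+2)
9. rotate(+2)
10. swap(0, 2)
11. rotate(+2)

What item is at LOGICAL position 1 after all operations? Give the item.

Answer: E

Derivation:
After op 1 (swap(4, 0)): offset=0, physical=[E,B,C,D,A], logical=[E,B,C,D,A]
After op 2 (replace(3, 'p')): offset=0, physical=[E,B,C,p,A], logical=[E,B,C,p,A]
After op 3 (rotate(+2)): offset=2, physical=[E,B,C,p,A], logical=[C,p,A,E,B]
After op 4 (rotate(-1)): offset=1, physical=[E,B,C,p,A], logical=[B,C,p,A,E]
After op 5 (rotate(-3)): offset=3, physical=[E,B,C,p,A], logical=[p,A,E,B,C]
After op 6 (rotate(+2)): offset=0, physical=[E,B,C,p,A], logical=[E,B,C,p,A]
After op 7 (rotate(-2)): offset=3, physical=[E,B,C,p,A], logical=[p,A,E,B,C]
After op 8 (rotate(+2)): offset=0, physical=[E,B,C,p,A], logical=[E,B,C,p,A]
After op 9 (rotate(+2)): offset=2, physical=[E,B,C,p,A], logical=[C,p,A,E,B]
After op 10 (swap(0, 2)): offset=2, physical=[E,B,A,p,C], logical=[A,p,C,E,B]
After op 11 (rotate(+2)): offset=4, physical=[E,B,A,p,C], logical=[C,E,B,A,p]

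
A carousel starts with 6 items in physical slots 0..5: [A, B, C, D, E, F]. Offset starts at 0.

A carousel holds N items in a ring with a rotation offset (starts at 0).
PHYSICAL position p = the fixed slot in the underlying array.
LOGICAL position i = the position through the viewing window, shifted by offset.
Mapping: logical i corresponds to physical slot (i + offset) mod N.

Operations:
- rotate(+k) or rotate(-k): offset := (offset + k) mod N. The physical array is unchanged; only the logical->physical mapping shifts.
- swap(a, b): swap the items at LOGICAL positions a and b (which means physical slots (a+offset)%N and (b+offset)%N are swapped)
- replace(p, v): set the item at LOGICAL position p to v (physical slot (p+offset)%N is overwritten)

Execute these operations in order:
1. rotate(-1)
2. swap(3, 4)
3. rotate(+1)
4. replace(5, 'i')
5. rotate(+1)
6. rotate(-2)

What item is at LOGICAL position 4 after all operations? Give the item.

After op 1 (rotate(-1)): offset=5, physical=[A,B,C,D,E,F], logical=[F,A,B,C,D,E]
After op 2 (swap(3, 4)): offset=5, physical=[A,B,D,C,E,F], logical=[F,A,B,D,C,E]
After op 3 (rotate(+1)): offset=0, physical=[A,B,D,C,E,F], logical=[A,B,D,C,E,F]
After op 4 (replace(5, 'i')): offset=0, physical=[A,B,D,C,E,i], logical=[A,B,D,C,E,i]
After op 5 (rotate(+1)): offset=1, physical=[A,B,D,C,E,i], logical=[B,D,C,E,i,A]
After op 6 (rotate(-2)): offset=5, physical=[A,B,D,C,E,i], logical=[i,A,B,D,C,E]

Answer: C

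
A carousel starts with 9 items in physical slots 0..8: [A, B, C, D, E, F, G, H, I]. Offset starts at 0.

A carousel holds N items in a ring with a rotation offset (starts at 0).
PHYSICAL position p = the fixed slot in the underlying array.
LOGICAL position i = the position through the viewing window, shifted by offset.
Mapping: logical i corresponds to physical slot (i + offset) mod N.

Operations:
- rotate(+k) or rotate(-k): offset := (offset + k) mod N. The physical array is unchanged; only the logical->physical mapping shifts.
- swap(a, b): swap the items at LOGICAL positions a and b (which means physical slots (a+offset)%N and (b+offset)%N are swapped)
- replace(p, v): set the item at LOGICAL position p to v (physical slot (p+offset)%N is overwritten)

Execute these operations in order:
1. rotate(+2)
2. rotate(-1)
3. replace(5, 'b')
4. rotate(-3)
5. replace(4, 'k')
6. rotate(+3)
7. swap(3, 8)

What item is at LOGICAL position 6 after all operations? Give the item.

After op 1 (rotate(+2)): offset=2, physical=[A,B,C,D,E,F,G,H,I], logical=[C,D,E,F,G,H,I,A,B]
After op 2 (rotate(-1)): offset=1, physical=[A,B,C,D,E,F,G,H,I], logical=[B,C,D,E,F,G,H,I,A]
After op 3 (replace(5, 'b')): offset=1, physical=[A,B,C,D,E,F,b,H,I], logical=[B,C,D,E,F,b,H,I,A]
After op 4 (rotate(-3)): offset=7, physical=[A,B,C,D,E,F,b,H,I], logical=[H,I,A,B,C,D,E,F,b]
After op 5 (replace(4, 'k')): offset=7, physical=[A,B,k,D,E,F,b,H,I], logical=[H,I,A,B,k,D,E,F,b]
After op 6 (rotate(+3)): offset=1, physical=[A,B,k,D,E,F,b,H,I], logical=[B,k,D,E,F,b,H,I,A]
After op 7 (swap(3, 8)): offset=1, physical=[E,B,k,D,A,F,b,H,I], logical=[B,k,D,A,F,b,H,I,E]

Answer: H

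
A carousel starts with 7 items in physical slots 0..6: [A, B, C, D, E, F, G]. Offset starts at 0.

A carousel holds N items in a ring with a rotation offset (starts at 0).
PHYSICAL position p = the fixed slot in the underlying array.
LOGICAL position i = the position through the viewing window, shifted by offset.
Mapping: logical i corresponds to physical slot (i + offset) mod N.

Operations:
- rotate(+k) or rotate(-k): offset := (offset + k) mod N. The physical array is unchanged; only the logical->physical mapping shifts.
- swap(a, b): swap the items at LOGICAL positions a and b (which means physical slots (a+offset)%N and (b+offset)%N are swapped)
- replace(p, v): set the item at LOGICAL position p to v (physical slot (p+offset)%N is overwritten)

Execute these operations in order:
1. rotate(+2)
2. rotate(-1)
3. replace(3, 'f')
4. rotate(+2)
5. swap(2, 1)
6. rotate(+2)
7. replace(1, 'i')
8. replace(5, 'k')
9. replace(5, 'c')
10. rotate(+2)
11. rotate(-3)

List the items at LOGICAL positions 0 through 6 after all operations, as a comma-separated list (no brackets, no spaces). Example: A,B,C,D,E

After op 1 (rotate(+2)): offset=2, physical=[A,B,C,D,E,F,G], logical=[C,D,E,F,G,A,B]
After op 2 (rotate(-1)): offset=1, physical=[A,B,C,D,E,F,G], logical=[B,C,D,E,F,G,A]
After op 3 (replace(3, 'f')): offset=1, physical=[A,B,C,D,f,F,G], logical=[B,C,D,f,F,G,A]
After op 4 (rotate(+2)): offset=3, physical=[A,B,C,D,f,F,G], logical=[D,f,F,G,A,B,C]
After op 5 (swap(2, 1)): offset=3, physical=[A,B,C,D,F,f,G], logical=[D,F,f,G,A,B,C]
After op 6 (rotate(+2)): offset=5, physical=[A,B,C,D,F,f,G], logical=[f,G,A,B,C,D,F]
After op 7 (replace(1, 'i')): offset=5, physical=[A,B,C,D,F,f,i], logical=[f,i,A,B,C,D,F]
After op 8 (replace(5, 'k')): offset=5, physical=[A,B,C,k,F,f,i], logical=[f,i,A,B,C,k,F]
After op 9 (replace(5, 'c')): offset=5, physical=[A,B,C,c,F,f,i], logical=[f,i,A,B,C,c,F]
After op 10 (rotate(+2)): offset=0, physical=[A,B,C,c,F,f,i], logical=[A,B,C,c,F,f,i]
After op 11 (rotate(-3)): offset=4, physical=[A,B,C,c,F,f,i], logical=[F,f,i,A,B,C,c]

Answer: F,f,i,A,B,C,c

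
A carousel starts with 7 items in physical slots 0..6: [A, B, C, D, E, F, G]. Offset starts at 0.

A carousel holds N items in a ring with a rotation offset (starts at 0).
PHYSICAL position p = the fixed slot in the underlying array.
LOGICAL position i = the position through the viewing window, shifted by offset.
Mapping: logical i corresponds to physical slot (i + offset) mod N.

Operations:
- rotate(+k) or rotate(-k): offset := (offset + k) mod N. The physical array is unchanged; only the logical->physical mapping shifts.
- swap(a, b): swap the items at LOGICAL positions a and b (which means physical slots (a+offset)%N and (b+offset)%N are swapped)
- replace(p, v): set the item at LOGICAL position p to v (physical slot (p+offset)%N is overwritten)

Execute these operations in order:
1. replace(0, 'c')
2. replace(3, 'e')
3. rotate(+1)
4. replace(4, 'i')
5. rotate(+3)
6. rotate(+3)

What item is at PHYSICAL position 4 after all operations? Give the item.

After op 1 (replace(0, 'c')): offset=0, physical=[c,B,C,D,E,F,G], logical=[c,B,C,D,E,F,G]
After op 2 (replace(3, 'e')): offset=0, physical=[c,B,C,e,E,F,G], logical=[c,B,C,e,E,F,G]
After op 3 (rotate(+1)): offset=1, physical=[c,B,C,e,E,F,G], logical=[B,C,e,E,F,G,c]
After op 4 (replace(4, 'i')): offset=1, physical=[c,B,C,e,E,i,G], logical=[B,C,e,E,i,G,c]
After op 5 (rotate(+3)): offset=4, physical=[c,B,C,e,E,i,G], logical=[E,i,G,c,B,C,e]
After op 6 (rotate(+3)): offset=0, physical=[c,B,C,e,E,i,G], logical=[c,B,C,e,E,i,G]

Answer: E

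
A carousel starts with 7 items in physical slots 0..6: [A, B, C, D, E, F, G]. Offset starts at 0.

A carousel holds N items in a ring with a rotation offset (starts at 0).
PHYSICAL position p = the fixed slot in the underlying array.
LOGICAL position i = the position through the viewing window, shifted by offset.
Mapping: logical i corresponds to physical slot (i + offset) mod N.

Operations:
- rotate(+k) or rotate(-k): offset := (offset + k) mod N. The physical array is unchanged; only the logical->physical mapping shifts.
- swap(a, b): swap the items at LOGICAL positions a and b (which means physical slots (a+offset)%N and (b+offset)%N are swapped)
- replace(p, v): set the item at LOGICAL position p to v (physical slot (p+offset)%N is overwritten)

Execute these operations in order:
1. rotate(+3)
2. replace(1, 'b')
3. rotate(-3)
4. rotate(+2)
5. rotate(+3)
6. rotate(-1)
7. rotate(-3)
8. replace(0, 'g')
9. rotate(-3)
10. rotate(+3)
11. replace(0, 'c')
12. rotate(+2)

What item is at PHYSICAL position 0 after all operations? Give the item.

After op 1 (rotate(+3)): offset=3, physical=[A,B,C,D,E,F,G], logical=[D,E,F,G,A,B,C]
After op 2 (replace(1, 'b')): offset=3, physical=[A,B,C,D,b,F,G], logical=[D,b,F,G,A,B,C]
After op 3 (rotate(-3)): offset=0, physical=[A,B,C,D,b,F,G], logical=[A,B,C,D,b,F,G]
After op 4 (rotate(+2)): offset=2, physical=[A,B,C,D,b,F,G], logical=[C,D,b,F,G,A,B]
After op 5 (rotate(+3)): offset=5, physical=[A,B,C,D,b,F,G], logical=[F,G,A,B,C,D,b]
After op 6 (rotate(-1)): offset=4, physical=[A,B,C,D,b,F,G], logical=[b,F,G,A,B,C,D]
After op 7 (rotate(-3)): offset=1, physical=[A,B,C,D,b,F,G], logical=[B,C,D,b,F,G,A]
After op 8 (replace(0, 'g')): offset=1, physical=[A,g,C,D,b,F,G], logical=[g,C,D,b,F,G,A]
After op 9 (rotate(-3)): offset=5, physical=[A,g,C,D,b,F,G], logical=[F,G,A,g,C,D,b]
After op 10 (rotate(+3)): offset=1, physical=[A,g,C,D,b,F,G], logical=[g,C,D,b,F,G,A]
After op 11 (replace(0, 'c')): offset=1, physical=[A,c,C,D,b,F,G], logical=[c,C,D,b,F,G,A]
After op 12 (rotate(+2)): offset=3, physical=[A,c,C,D,b,F,G], logical=[D,b,F,G,A,c,C]

Answer: A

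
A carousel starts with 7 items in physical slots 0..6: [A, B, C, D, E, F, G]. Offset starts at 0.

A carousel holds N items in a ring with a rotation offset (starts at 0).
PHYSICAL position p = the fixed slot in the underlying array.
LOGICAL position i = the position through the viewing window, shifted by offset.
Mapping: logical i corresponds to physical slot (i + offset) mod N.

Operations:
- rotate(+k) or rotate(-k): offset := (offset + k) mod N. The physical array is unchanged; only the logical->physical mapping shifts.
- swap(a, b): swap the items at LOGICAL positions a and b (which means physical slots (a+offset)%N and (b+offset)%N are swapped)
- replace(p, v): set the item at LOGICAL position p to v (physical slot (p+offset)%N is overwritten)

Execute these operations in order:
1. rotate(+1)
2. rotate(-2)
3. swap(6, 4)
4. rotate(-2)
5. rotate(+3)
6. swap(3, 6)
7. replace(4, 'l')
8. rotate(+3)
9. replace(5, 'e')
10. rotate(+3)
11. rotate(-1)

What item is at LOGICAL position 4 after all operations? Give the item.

After op 1 (rotate(+1)): offset=1, physical=[A,B,C,D,E,F,G], logical=[B,C,D,E,F,G,A]
After op 2 (rotate(-2)): offset=6, physical=[A,B,C,D,E,F,G], logical=[G,A,B,C,D,E,F]
After op 3 (swap(6, 4)): offset=6, physical=[A,B,C,F,E,D,G], logical=[G,A,B,C,F,E,D]
After op 4 (rotate(-2)): offset=4, physical=[A,B,C,F,E,D,G], logical=[E,D,G,A,B,C,F]
After op 5 (rotate(+3)): offset=0, physical=[A,B,C,F,E,D,G], logical=[A,B,C,F,E,D,G]
After op 6 (swap(3, 6)): offset=0, physical=[A,B,C,G,E,D,F], logical=[A,B,C,G,E,D,F]
After op 7 (replace(4, 'l')): offset=0, physical=[A,B,C,G,l,D,F], logical=[A,B,C,G,l,D,F]
After op 8 (rotate(+3)): offset=3, physical=[A,B,C,G,l,D,F], logical=[G,l,D,F,A,B,C]
After op 9 (replace(5, 'e')): offset=3, physical=[A,e,C,G,l,D,F], logical=[G,l,D,F,A,e,C]
After op 10 (rotate(+3)): offset=6, physical=[A,e,C,G,l,D,F], logical=[F,A,e,C,G,l,D]
After op 11 (rotate(-1)): offset=5, physical=[A,e,C,G,l,D,F], logical=[D,F,A,e,C,G,l]

Answer: C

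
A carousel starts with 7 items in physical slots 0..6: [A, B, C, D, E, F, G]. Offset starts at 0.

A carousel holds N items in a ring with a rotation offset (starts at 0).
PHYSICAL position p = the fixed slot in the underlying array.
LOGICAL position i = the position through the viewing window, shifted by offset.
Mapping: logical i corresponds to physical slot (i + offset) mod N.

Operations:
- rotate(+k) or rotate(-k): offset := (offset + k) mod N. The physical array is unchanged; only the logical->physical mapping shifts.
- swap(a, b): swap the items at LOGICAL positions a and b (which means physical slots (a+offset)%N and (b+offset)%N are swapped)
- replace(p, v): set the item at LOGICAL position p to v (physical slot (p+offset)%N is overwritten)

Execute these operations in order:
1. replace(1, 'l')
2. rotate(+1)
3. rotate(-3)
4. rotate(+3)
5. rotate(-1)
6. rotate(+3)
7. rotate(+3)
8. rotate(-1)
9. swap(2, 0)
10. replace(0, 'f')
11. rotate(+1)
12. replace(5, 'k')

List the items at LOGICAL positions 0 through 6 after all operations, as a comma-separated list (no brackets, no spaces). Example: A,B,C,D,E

Answer: G,F,l,C,D,k,f

Derivation:
After op 1 (replace(1, 'l')): offset=0, physical=[A,l,C,D,E,F,G], logical=[A,l,C,D,E,F,G]
After op 2 (rotate(+1)): offset=1, physical=[A,l,C,D,E,F,G], logical=[l,C,D,E,F,G,A]
After op 3 (rotate(-3)): offset=5, physical=[A,l,C,D,E,F,G], logical=[F,G,A,l,C,D,E]
After op 4 (rotate(+3)): offset=1, physical=[A,l,C,D,E,F,G], logical=[l,C,D,E,F,G,A]
After op 5 (rotate(-1)): offset=0, physical=[A,l,C,D,E,F,G], logical=[A,l,C,D,E,F,G]
After op 6 (rotate(+3)): offset=3, physical=[A,l,C,D,E,F,G], logical=[D,E,F,G,A,l,C]
After op 7 (rotate(+3)): offset=6, physical=[A,l,C,D,E,F,G], logical=[G,A,l,C,D,E,F]
After op 8 (rotate(-1)): offset=5, physical=[A,l,C,D,E,F,G], logical=[F,G,A,l,C,D,E]
After op 9 (swap(2, 0)): offset=5, physical=[F,l,C,D,E,A,G], logical=[A,G,F,l,C,D,E]
After op 10 (replace(0, 'f')): offset=5, physical=[F,l,C,D,E,f,G], logical=[f,G,F,l,C,D,E]
After op 11 (rotate(+1)): offset=6, physical=[F,l,C,D,E,f,G], logical=[G,F,l,C,D,E,f]
After op 12 (replace(5, 'k')): offset=6, physical=[F,l,C,D,k,f,G], logical=[G,F,l,C,D,k,f]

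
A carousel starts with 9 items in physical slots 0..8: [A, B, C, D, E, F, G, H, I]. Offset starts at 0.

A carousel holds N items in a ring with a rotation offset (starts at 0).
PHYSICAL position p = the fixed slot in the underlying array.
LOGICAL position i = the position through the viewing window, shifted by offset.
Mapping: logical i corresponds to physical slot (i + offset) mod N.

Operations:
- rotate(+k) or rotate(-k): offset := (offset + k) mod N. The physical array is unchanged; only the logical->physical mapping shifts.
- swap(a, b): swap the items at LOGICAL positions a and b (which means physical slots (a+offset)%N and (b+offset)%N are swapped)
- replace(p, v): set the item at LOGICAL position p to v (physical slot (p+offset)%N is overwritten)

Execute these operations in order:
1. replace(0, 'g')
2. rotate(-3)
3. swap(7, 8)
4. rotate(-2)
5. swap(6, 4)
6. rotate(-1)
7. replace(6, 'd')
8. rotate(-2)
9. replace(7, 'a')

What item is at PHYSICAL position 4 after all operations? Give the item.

Answer: F

Derivation:
After op 1 (replace(0, 'g')): offset=0, physical=[g,B,C,D,E,F,G,H,I], logical=[g,B,C,D,E,F,G,H,I]
After op 2 (rotate(-3)): offset=6, physical=[g,B,C,D,E,F,G,H,I], logical=[G,H,I,g,B,C,D,E,F]
After op 3 (swap(7, 8)): offset=6, physical=[g,B,C,D,F,E,G,H,I], logical=[G,H,I,g,B,C,D,F,E]
After op 4 (rotate(-2)): offset=4, physical=[g,B,C,D,F,E,G,H,I], logical=[F,E,G,H,I,g,B,C,D]
After op 5 (swap(6, 4)): offset=4, physical=[g,I,C,D,F,E,G,H,B], logical=[F,E,G,H,B,g,I,C,D]
After op 6 (rotate(-1)): offset=3, physical=[g,I,C,D,F,E,G,H,B], logical=[D,F,E,G,H,B,g,I,C]
After op 7 (replace(6, 'd')): offset=3, physical=[d,I,C,D,F,E,G,H,B], logical=[D,F,E,G,H,B,d,I,C]
After op 8 (rotate(-2)): offset=1, physical=[d,I,C,D,F,E,G,H,B], logical=[I,C,D,F,E,G,H,B,d]
After op 9 (replace(7, 'a')): offset=1, physical=[d,I,C,D,F,E,G,H,a], logical=[I,C,D,F,E,G,H,a,d]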